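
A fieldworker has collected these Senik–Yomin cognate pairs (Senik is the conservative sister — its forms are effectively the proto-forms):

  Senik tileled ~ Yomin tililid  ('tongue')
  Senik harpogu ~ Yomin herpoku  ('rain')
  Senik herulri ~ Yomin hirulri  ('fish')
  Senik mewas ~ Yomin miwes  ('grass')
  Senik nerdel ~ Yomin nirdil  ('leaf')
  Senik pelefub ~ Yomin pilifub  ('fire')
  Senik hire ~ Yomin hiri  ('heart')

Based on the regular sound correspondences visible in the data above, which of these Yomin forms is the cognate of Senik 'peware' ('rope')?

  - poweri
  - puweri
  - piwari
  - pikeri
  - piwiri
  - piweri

piweri

tileled ~ tililid, mewas ~ miwes — Senik e corresponds to Yomin i after a consonant, before a consonant other than r, m, n, p, b, f, v.
harpogu ~ herpoku — Senik a corresponds to Yomin e after a consonant, before r.
hire ~ hiri — Senik e corresponds to Yomin i word-finally.
Applying these to Senik 'peware':
  peware → piware   (e→i after a consonant, before a consonant other than r, m, n, p, b, f, v)
  piware → piwere   (a→e after a consonant, before r)
  piwere → piweri   (e→i word-finally)
So the Yomin cognate is 'piweri'.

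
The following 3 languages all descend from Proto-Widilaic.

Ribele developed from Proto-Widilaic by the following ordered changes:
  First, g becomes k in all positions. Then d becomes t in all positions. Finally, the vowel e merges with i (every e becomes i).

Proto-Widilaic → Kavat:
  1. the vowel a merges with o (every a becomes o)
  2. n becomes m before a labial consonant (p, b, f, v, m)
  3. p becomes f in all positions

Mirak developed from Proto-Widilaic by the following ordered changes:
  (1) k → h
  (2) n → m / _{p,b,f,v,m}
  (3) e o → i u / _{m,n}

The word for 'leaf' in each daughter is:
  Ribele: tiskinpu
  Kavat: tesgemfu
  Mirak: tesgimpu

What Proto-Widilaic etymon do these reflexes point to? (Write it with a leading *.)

Position 7: Ribele has p, Kavat has f, Mirak has p. Ribele preserves p here (none of its changes turn any other segment into p), so the proto-segment is *p.
Position 6: Ribele has n, Kavat has m, Mirak has m. Ribele preserves n here (none of its changes turn any other segment into n), so the proto-segment is *n.
Position 4: Ribele has k, Kavat has g, Mirak has g. Kavat preserves g here (none of its changes turn any other segment into g), so the proto-segment is *g.
This points to *tesgenpu. Verify forward in each daughter:
Ribele: *tesgenpu > teskenpu > tiskinpu  (by unconditioned shift, vowel merger)
Kavat: *tesgenpu > tesgempu > tesgemfu  (by nasal place assimilation, unconditioned shift)
Mirak: *tesgenpu
  tesgenpu (rule 1 does not apply)
  tesgenpu → tesgempu   [nasal place assimilation]
  tesgempu → tesgimpu   [pre-nasal raising]
  giving Mirak tesgimpu.
No other proto-form is consistent with every reflex, so the reconstruction is *tesgenpu.

*tesgenpu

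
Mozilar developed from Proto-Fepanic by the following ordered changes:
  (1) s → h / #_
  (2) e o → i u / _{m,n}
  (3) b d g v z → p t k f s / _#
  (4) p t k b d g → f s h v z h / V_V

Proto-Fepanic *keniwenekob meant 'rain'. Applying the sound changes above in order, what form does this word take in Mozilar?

kiniwinehop

Mozilar: start from *keniwenekob.
  rule 1: no change — keniwenekob
  rule 2 (pre-nasal raising): keniwenekob → kiniwinekob
  rule 3 (final devoicing): kiniwinekob → kiniwinekop
  rule 4 (intervocalic lenition): kiniwinekop → kiniwinehop
  ⇒ Mozilar kiniwinehop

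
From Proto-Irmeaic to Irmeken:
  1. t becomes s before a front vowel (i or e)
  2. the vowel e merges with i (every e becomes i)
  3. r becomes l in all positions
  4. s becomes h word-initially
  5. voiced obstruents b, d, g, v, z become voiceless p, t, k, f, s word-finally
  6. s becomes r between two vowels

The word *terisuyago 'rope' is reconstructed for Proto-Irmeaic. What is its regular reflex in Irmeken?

hiliruyago

Irmeken: start from *terisuyago.
  rule 1 (palatalisation): terisuyago → serisuyago
  rule 2 (vowel merger): serisuyago → sirisuyago
  rule 3 (unconditioned shift): sirisuyago → silisuyago
  rule 4 (debuccalisation): silisuyago → hilisuyago
  rule 5: no change — hilisuyago
  rule 6 (rhotacism): hilisuyago → hiliruyago
  ⇒ Irmeken hiliruyago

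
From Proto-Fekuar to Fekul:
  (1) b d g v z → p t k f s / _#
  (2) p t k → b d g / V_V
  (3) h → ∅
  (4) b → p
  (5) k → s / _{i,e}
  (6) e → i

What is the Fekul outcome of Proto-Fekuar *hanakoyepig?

anagoyipik

Fekul: *hanakoyepig
  hanakoyepig → hanakoyepik   [final devoicing]
  hanakoyepik → hanagoyebik   [intervocalic voicing]
  hanagoyebik → anagoyebik   [h-loss]
  anagoyebik → anagoyepik   [unconditioned shift]
  anagoyepik (rule 5 does not apply)
  anagoyepik → anagoyipik   [vowel merger]
  giving Fekul anagoyipik.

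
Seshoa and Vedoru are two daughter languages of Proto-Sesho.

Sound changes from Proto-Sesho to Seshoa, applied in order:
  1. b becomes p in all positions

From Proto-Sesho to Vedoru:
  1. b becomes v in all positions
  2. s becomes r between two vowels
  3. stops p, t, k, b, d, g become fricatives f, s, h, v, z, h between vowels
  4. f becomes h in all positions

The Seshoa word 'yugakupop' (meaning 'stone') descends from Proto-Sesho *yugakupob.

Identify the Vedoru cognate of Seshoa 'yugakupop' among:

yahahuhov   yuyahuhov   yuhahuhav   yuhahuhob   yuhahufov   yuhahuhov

yuhahuhov

Vedoru: *yugakupob
  yugakupob → yugakupov   [unconditioned shift]
  yugakupov (rule 2 does not apply)
  yugakupov → yuhahufov   [intervocalic lenition]
  yuhahufov → yuhahuhov   [unconditioned shift]
  giving Vedoru yuhahuhov.
Among the options, 'yuhahuhov' alone shows every Vedoru change applied in order.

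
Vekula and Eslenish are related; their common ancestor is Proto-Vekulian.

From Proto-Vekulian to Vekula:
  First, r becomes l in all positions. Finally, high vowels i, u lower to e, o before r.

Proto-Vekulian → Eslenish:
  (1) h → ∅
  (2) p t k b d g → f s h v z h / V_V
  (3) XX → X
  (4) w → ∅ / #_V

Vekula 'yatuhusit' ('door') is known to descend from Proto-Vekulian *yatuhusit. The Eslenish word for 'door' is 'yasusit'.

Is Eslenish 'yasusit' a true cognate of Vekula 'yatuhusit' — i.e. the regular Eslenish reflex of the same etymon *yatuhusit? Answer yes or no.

Derive the expected Eslenish reflex of *yatuhusit:
Eslenish: *yatuhusit
  yatuhusit → yatuusit   [h-loss]
  yatuusit → yasuusit   [intervocalic lenition]
  yasuusit → yasusit   [degemination]
  yasusit (rule 4 does not apply)
  giving Eslenish yasusit.
Eslenish 'yasusit' matches the regular reflex exactly, so the pair is cognate.

yes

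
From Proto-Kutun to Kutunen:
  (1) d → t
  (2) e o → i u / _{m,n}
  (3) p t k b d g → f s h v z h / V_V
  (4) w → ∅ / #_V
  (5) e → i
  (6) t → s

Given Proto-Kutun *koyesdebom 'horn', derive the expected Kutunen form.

Kutunen: *koyesdebom
  koyesdebom → koyestebom   [unconditioned shift]
  koyestebom → koyestebum   [pre-nasal raising]
  koyestebum → koyestevum   [intervocalic lenition]
  koyestevum (rule 4 does not apply)
  koyestevum → koyistivum   [vowel merger]
  koyistivum → koyissivum   [unconditioned shift]
  giving Kutunen koyissivum.

koyissivum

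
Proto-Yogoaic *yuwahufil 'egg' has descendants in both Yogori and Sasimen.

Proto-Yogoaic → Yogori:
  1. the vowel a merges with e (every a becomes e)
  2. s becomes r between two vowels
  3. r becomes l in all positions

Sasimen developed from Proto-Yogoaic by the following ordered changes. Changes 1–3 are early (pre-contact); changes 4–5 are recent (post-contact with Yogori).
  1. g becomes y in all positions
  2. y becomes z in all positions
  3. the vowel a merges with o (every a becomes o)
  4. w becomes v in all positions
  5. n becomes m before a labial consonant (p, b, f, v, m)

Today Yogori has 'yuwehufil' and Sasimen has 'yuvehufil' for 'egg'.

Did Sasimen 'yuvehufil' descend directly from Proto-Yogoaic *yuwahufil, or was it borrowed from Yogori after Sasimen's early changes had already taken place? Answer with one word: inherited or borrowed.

borrowed

If inherited, *yuwahufil would pass through all of Sasimen's changes:
Sasimen: *yuwahufil > zuwahufil > zuwohufil > zuvohufil  (by unconditioned shift, vowel merger, unconditioned shift)
If borrowed from Yogori 'yuwehufil' after the early changes, it would undergo only the recent ones:
  rule 4 (unconditioned shift): yuwehufil → yuvehufil
  rule 5 (nasal place assimilation): no change (yuvehufil)
  ⇒ as a loan: yuvehufil
Sasimen 'yuvehufil' matches the loan outcome 'yuvehufil', not the inherited 'zuvohufil' — it skipped the early Sasimen changes, so it was borrowed from Yogori.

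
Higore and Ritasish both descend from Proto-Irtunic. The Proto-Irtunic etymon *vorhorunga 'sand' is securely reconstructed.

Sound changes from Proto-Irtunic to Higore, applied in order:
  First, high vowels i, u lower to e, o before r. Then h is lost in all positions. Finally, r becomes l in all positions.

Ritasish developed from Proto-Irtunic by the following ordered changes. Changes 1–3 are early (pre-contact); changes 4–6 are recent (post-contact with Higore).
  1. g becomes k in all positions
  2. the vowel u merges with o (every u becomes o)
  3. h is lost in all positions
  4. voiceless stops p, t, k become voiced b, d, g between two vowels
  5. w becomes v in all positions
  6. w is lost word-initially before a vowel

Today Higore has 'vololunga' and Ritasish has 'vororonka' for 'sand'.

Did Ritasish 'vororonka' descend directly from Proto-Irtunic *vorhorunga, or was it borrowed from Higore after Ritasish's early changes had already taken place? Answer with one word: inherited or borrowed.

inherited

If inherited, *vorhorunga would pass through all of Ritasish's changes:
Ritasish: start from *vorhorunga.
  rule 1 (unconditioned shift): vorhorunga → vorhorunka
  rule 2 (vowel merger): vorhorunka → vorhoronka
  rule 3 (h-loss): vorhoronka → vororonka
  rule 4: no change — vororonka
  rule 5: no change — vororonka
  rule 6: no change — vororonka
  ⇒ Ritasish vororonka
If borrowed from Higore 'vololunga' after the early changes, it would undergo only the recent ones:
  rule 4 (intervocalic voicing): no change (vololunga)
  rule 5 (unconditioned shift): no change (vololunga)
  rule 6 (glide loss): no change (vololunga)
  ⇒ as a loan: vololunga
Ritasish 'vororonka' matches the inherited outcome exactly, so it is an inherited cognate, not a loan.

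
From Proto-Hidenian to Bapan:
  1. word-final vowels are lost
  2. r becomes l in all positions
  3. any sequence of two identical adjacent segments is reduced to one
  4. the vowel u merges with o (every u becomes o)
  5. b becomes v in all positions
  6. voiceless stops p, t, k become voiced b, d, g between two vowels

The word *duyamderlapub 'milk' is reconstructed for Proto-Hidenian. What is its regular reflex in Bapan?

Bapan: start from *duyamderlapub.
  rule 1: no change — duyamderlapub
  rule 2 (unconditioned shift): duyamderlapub → duyamdellapub
  rule 3 (degemination): duyamdellapub → duyamdelapub
  rule 4 (vowel merger): duyamdelapub → doyamdelapob
  rule 5 (unconditioned shift): doyamdelapob → doyamdelapov
  rule 6 (intervocalic voicing): doyamdelapov → doyamdelabov
  ⇒ Bapan doyamdelabov

doyamdelabov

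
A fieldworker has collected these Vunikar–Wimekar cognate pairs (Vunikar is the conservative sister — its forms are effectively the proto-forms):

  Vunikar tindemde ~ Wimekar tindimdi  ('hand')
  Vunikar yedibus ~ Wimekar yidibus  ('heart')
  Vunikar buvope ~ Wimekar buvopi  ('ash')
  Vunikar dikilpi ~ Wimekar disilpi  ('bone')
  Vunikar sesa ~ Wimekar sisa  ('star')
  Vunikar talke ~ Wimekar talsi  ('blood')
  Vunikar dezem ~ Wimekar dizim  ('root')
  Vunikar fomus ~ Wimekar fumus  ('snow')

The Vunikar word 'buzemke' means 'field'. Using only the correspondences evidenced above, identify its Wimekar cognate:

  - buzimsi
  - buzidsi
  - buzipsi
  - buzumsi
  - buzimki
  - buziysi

tindemde ~ tindimdi, dezem ~ dizim — Vunikar e corresponds to Wimekar i after a consonant, before a nasal.
talke ~ talsi — Vunikar k corresponds to Wimekar s after a consonant, before a front vowel.
tindemde ~ tindimdi, buvope ~ buvopi — Vunikar e corresponds to Wimekar i word-finally.
Applying these to Vunikar 'buzemke':
  buzemke → buzimke   (e→i after a consonant, before a nasal)
  buzimke → buzimse   (k→s after a consonant, before a front vowel)
  buzimse → buzimsi   (e→i word-finally)
So the Wimekar cognate is 'buzimsi'.

buzimsi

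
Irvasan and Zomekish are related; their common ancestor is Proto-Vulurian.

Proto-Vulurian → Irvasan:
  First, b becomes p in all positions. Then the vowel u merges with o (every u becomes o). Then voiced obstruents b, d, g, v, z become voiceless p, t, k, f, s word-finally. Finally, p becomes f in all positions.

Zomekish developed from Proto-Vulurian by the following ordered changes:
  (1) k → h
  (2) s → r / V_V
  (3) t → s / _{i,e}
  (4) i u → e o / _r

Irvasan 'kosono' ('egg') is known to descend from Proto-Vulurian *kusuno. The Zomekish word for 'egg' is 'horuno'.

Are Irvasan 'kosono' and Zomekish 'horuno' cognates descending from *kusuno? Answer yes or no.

yes

Derive the expected Zomekish reflex of *kusuno:
Zomekish: *kusuno > husuno > huruno > horuno  (by unconditioned shift, rhotacism, pre-rhotic lowering)
Zomekish 'horuno' matches the regular reflex exactly, so the pair is cognate.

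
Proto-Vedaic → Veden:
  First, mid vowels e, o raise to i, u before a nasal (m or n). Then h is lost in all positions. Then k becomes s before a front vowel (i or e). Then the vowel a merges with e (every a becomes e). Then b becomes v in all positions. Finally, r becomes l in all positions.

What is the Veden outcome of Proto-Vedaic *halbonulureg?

elvunululeg

Veden: *halbonulureg
  halbonulureg → halbunulureg   [pre-nasal raising]
  halbunulureg → albunulureg   [h-loss]
  albunulureg (rule 3 does not apply)
  albunulureg → elbunulureg   [vowel merger]
  elbunulureg → elvunulureg   [unconditioned shift]
  elvunulureg → elvunululeg   [unconditioned shift]
  giving Veden elvunululeg.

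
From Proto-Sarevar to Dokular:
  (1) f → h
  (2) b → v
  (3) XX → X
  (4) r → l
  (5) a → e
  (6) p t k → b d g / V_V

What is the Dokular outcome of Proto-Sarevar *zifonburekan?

Dokular: *zifonburekan > zihonburekan > zihonvurekan > zihonvulekan > zihonvuleken > zihonvulegen  (by unconditioned shift, unconditioned shift, unconditioned shift, vowel merger, intervocalic voicing)

zihonvulegen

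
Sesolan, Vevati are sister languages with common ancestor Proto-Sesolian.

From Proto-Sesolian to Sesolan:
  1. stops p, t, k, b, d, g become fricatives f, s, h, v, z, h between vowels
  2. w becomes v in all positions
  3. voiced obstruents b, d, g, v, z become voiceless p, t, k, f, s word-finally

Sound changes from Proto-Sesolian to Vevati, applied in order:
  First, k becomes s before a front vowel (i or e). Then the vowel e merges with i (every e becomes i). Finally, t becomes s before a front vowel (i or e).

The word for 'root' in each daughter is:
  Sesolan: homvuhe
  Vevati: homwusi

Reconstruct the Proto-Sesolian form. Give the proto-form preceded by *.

Position 4: Sesolan has v, Vevati has w. Vevati preserves w here (none of its changes turn any other segment into w), so the proto-segment is *w.
Position 7: Sesolan has e, Vevati has i. Sesolan preserves e here (none of its changes turn any other segment into e), so the proto-segment is *e.
This points to *homwuke. Verify forward in each daughter:
Sesolan: start from *homwuke.
  rule 1 (intervocalic lenition): homwuke → homwuhe
  rule 2 (unconditioned shift): homwuhe → homvuhe
  rule 3: no change — homvuhe
  ⇒ Sesolan homvuhe
Vevati: start from *homwuke.
  rule 1 (palatalisation): homwuke → homwuse
  rule 2 (vowel merger): homwuse → homwusi
  rule 3: no change — homwusi
  ⇒ Vevati homwusi
*homwuke is the unique common source.

*homwuke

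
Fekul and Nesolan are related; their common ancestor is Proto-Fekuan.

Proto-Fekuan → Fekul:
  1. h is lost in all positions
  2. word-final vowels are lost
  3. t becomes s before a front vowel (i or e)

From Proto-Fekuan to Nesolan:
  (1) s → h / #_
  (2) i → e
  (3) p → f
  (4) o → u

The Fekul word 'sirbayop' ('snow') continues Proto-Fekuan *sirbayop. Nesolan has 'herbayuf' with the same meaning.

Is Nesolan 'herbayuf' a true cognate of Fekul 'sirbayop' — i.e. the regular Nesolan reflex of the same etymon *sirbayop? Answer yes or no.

yes

Derive the expected Nesolan reflex of *sirbayop:
Nesolan: *sirbayop
  sirbayop → hirbayop   [debuccalisation]
  hirbayop → herbayop   [vowel merger]
  herbayop → herbayof   [unconditioned shift]
  herbayof → herbayuf   [vowel merger]
  giving Nesolan herbayuf.
Nesolan 'herbayuf' matches the regular reflex exactly, so the pair is cognate.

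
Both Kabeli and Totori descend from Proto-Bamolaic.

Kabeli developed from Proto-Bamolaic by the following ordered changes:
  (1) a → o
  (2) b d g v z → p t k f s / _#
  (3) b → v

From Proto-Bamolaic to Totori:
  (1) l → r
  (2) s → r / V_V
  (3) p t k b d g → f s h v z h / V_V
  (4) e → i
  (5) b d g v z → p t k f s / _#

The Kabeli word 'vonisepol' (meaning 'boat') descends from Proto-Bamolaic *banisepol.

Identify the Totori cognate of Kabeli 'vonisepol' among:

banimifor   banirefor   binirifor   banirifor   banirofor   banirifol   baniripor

banirifor

Totori: *banisepol
  banisepol → banisepor   [unconditioned shift]
  banisepor → banirepor   [rhotacism]
  banirepor → banirefor   [intervocalic lenition]
  banirefor → banirifor   [vowel merger]
  banirifor (rule 5 does not apply)
  giving Totori banirifor.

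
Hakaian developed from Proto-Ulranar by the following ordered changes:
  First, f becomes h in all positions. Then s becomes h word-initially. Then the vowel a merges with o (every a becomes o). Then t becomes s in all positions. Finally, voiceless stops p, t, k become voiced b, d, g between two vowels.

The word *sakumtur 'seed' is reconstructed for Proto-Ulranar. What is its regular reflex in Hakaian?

hogumsur

Hakaian: *sakumtur > hakumtur > hokumtur > hokumsur > hogumsur  (by debuccalisation, vowel merger, unconditioned shift, intervocalic voicing)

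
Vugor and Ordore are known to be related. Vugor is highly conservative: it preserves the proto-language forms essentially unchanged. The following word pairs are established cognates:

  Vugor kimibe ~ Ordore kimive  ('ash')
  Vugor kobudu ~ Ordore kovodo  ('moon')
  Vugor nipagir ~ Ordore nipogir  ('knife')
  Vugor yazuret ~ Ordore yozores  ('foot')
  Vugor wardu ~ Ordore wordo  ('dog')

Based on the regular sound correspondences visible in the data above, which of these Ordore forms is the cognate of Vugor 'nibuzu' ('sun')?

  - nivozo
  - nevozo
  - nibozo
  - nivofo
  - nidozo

nivozo

kobudu ~ kovodo — Vugor b corresponds to Ordore v between vowels (before a back vowel).
kobudu ~ kovodo — Vugor u corresponds to Ordore o after a consonant, before a consonant other than r, m, n, p, b, f, v.
kobudu ~ kovodo, wardu ~ wordo — Vugor u corresponds to Ordore o word-finally.
Applying these to Vugor 'nibuzu':
  nibuzu → nivuzu   (b→v between vowels (before a back vowel))
  nivuzu → nivozu   (u→o after a consonant, before a consonant other than r, m, n, p, b, f, v)
  nivozu → nivozo   (u→o word-finally)
So the Ordore cognate is 'nivozo'.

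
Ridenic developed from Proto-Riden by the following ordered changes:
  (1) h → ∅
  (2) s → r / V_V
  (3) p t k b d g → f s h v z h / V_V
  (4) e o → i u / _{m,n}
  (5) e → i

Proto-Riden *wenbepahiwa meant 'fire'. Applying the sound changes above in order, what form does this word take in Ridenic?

winbifaiwa

Ridenic: *wenbepahiwa
  wenbepahiwa → wenbepaiwa   [h-loss]
  wenbepaiwa (rule 2 does not apply)
  wenbepaiwa → wenbefaiwa   [intervocalic lenition]
  wenbefaiwa → winbefaiwa   [pre-nasal raising]
  winbefaiwa → winbifaiwa   [vowel merger]
  giving Ridenic winbifaiwa.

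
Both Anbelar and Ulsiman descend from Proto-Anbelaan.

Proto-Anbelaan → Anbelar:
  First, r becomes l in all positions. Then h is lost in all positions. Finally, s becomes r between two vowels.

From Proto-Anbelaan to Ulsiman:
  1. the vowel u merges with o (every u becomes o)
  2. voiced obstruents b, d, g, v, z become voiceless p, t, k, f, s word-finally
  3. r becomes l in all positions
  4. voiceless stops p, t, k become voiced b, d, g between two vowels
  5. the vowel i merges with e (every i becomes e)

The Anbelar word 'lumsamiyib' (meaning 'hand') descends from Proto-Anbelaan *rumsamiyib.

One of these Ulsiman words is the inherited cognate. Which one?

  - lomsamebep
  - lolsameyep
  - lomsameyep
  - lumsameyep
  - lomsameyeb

Ulsiman: start from *rumsamiyib.
  rule 1 (vowel merger): rumsamiyib → romsamiyib
  rule 2 (final devoicing): romsamiyib → romsamiyip
  rule 3 (unconditioned shift): romsamiyip → lomsamiyip
  rule 4: no change — lomsamiyip
  rule 5 (vowel merger): lomsamiyip → lomsameyep
  ⇒ Ulsiman lomsameyep
The other candidates each miss or misapply at least one Ulsiman change.

lomsameyep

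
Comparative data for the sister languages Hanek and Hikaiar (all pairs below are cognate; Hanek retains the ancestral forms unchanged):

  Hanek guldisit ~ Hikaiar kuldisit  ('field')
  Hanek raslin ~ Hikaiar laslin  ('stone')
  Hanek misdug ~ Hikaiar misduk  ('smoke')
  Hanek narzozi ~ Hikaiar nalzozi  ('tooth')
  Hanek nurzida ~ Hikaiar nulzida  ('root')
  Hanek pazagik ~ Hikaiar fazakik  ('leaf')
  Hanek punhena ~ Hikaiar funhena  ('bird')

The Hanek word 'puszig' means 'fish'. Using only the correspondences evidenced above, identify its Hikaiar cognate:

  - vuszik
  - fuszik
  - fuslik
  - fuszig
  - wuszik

punhena ~ funhena — Hanek p corresponds to Hikaiar f word-initially before a back vowel.
misdug ~ misduk — Hanek g corresponds to Hikaiar k word-finally.
Applying these to Hanek 'puszig':
  puszig → fuszig   (p→f word-initially before a back vowel)
  fuszig → fuszik   (g→k word-finally)
So the Hikaiar cognate is 'fuszik'.

fuszik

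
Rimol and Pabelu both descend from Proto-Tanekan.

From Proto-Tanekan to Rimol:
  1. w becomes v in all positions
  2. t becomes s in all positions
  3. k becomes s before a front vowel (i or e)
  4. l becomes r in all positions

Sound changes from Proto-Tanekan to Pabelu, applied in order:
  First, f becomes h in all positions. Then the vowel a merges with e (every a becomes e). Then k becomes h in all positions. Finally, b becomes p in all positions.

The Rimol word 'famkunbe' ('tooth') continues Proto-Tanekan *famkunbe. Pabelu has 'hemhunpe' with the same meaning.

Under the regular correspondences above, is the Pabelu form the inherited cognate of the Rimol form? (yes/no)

Derive the expected Pabelu reflex of *famkunbe:
Pabelu: *famkunbe
  famkunbe → hamkunbe   [unconditioned shift]
  hamkunbe → hemkunbe   [vowel merger]
  hemkunbe → hemhunbe   [unconditioned shift]
  hemhunbe → hemhunpe   [unconditioned shift]
  giving Pabelu hemhunpe.
Pabelu 'hemhunpe' matches the regular reflex exactly, so the pair is cognate.

yes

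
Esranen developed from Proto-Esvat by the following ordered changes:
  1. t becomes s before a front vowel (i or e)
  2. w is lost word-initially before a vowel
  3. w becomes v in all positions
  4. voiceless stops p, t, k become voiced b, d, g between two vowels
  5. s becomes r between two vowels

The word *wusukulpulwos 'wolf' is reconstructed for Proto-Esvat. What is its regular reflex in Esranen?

Esranen: start from *wusukulpulwos.
  rule 1: no change — wusukulpulwos
  rule 2 (glide loss): wusukulpulwos → usukulpulwos
  rule 3 (unconditioned shift): usukulpulwos → usukulpulvos
  rule 4 (intervocalic voicing): usukulpulvos → usugulpulvos
  rule 5 (rhotacism): usugulpulvos → urugulpulvos
  ⇒ Esranen urugulpulvos

urugulpulvos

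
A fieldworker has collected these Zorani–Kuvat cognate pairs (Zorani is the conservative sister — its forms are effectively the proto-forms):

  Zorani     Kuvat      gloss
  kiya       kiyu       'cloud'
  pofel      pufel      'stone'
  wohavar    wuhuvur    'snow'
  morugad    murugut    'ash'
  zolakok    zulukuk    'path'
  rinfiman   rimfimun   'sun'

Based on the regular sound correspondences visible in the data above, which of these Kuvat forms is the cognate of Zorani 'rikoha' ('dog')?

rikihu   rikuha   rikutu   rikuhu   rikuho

rikuhu

wohavar ~ wuhuvur, zolakok ~ zulukuk — Zorani o corresponds to Kuvat u after a consonant, before a consonant other than r, m, n, p, b, f, v.
kiya ~ kiyu — Zorani a corresponds to Kuvat u word-finally.
Applying these to Zorani 'rikoha':
  rikoha → rikuha   (o→u after a consonant, before a consonant other than r, m, n, p, b, f, v)
  rikuha → rikuhu   (a→u word-finally)
So the Kuvat cognate is 'rikuhu'.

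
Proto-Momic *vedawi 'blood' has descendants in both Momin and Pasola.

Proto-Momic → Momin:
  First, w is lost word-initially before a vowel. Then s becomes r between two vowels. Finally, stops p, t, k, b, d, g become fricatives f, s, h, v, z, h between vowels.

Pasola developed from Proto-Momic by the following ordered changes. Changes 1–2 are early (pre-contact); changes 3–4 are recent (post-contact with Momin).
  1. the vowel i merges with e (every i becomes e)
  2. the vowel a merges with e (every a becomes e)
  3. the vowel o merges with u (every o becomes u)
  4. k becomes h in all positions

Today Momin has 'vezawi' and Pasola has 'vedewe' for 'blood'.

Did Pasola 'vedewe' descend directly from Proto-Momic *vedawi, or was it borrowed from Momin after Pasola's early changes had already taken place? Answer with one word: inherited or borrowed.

If inherited, *vedawi would pass through all of Pasola's changes:
Pasola: *vedawi > vedawe > vedewe  (by vowel merger, vowel merger)
If borrowed from Momin 'vezawi' after the early changes, it would undergo only the recent ones:
  rule 3 (vowel merger): no change (vezawi)
  rule 4 (unconditioned shift): no change (vezawi)
  ⇒ as a loan: vezawi
Pasola 'vedewe' matches the inherited outcome exactly, so it is an inherited cognate, not a loan.

inherited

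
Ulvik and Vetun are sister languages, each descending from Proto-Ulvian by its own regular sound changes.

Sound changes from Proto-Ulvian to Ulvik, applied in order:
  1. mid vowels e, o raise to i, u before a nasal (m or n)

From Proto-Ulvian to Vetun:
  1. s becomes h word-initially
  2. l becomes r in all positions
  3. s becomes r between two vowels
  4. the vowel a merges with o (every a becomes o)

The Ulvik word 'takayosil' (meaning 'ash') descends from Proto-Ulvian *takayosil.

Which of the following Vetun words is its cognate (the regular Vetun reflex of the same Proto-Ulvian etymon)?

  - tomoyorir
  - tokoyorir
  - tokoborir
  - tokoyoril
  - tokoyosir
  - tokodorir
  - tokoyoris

tokoyorir

Vetun: start from *takayosil.
  rule 1: no change — takayosil
  rule 2 (unconditioned shift): takayosil → takayosir
  rule 3 (rhotacism): takayosir → takayorir
  rule 4 (vowel merger): takayorir → tokoyorir
  ⇒ Vetun tokoyorir
Among the options, 'tokoyorir' alone shows every Vetun change applied in order.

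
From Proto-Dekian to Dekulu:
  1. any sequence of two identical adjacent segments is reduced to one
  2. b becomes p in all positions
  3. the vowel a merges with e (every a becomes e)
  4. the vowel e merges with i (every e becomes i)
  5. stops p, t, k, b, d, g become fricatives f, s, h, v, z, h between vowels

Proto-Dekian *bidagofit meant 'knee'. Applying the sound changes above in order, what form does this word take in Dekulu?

pizihofit

Dekulu: *bidagofit
  bidagofit (rule 1 does not apply)
  bidagofit → pidagofit   [unconditioned shift]
  pidagofit → pidegofit   [vowel merger]
  pidegofit → pidigofit   [vowel merger]
  pidigofit → pizihofit   [intervocalic lenition]
  giving Dekulu pizihofit.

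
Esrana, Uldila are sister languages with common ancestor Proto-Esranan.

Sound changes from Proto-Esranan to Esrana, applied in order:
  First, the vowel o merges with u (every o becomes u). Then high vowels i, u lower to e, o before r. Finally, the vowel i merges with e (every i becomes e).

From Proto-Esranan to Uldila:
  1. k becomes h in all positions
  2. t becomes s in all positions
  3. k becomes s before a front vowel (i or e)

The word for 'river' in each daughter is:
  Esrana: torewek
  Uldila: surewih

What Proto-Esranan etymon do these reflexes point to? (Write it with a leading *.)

*turewik

Position 1: Esrana has t, Uldila has s. Esrana preserves t here (none of its changes turn any other segment into t), so the proto-segment is *t.
Position 6: Esrana has e, Uldila has i. Uldila preserves i here (none of its changes turn any other segment into i), so the proto-segment is *i.
Position 7: Esrana has k, Uldila has h. Esrana preserves k here (none of its changes turn any other segment into k), so the proto-segment is *k.
Continuing position by position gives *turewik; check it forward:
Esrana: *turewik
  turewik (rule 1 does not apply)
  turewik → torewik   [pre-rhotic lowering]
  torewik → torewek   [vowel merger]
  giving Esrana torewek.
Uldila: start from *turewik.
  rule 1 (unconditioned shift): turewik → turewih
  rule 2 (unconditioned shift): turewih → surewih
  rule 3: no change — surewih
  ⇒ Uldila surewih
*turewik is the unique common source.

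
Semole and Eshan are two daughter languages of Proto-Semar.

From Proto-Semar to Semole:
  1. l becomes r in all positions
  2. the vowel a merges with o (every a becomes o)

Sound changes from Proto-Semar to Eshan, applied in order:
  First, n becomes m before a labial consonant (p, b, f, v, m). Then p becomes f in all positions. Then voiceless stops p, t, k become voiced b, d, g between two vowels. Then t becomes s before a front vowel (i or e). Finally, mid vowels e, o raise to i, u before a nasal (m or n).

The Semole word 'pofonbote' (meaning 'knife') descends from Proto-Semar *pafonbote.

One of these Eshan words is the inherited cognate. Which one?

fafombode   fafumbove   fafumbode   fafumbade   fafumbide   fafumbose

fafumbode

Eshan: start from *pafonbote.
  rule 1 (nasal place assimilation): pafonbote → pafombote
  rule 2 (unconditioned shift): pafombote → fafombote
  rule 3 (intervocalic voicing): fafombote → fafombode
  rule 4: no change — fafombode
  rule 5 (pre-nasal raising): fafombode → fafumbode
  ⇒ Eshan fafumbode
The other candidates each miss or misapply at least one Eshan change.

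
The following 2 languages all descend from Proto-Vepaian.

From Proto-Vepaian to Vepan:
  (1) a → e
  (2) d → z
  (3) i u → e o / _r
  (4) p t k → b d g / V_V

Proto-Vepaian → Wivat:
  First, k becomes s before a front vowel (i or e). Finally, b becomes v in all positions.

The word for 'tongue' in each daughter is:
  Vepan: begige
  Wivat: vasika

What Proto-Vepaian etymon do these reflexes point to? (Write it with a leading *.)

Position 3: Vepan has g, Wivat has s. Taking the neighbouring segments as reconstructed: Vepan g could go back to *k or *g; Wivat s could go back to *k or *s — the one source consistent with every daughter is *k.
Position 5: Vepan has g, Wivat has k. Wivat preserves k here (none of its changes turn any other segment into k), so the proto-segment is *k.
This points to *bakika. Verify forward in each daughter:
Vepan: start from *bakika.
  rule 1 (vowel merger): bakika → bekike
  rule 2: no change — bekike
  rule 3: no change — bekike
  rule 4 (intervocalic voicing): bekike → begige
  ⇒ Vepan begige
Wivat: start from *bakika.
  rule 1 (palatalisation): bakika → basika
  rule 2 (unconditioned shift): basika → vasika
  ⇒ Wivat vasika
Only *bakika yields all of Vepan begige, Wivat vasika.

*bakika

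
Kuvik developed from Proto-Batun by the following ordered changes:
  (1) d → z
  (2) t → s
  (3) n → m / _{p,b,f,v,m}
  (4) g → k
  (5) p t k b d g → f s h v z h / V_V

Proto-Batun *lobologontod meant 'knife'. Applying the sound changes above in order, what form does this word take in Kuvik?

lovolohonsoz

Kuvik: start from *lobologontod.
  rule 1 (unconditioned shift): lobologontod → lobologontoz
  rule 2 (unconditioned shift): lobologontoz → lobologonsoz
  rule 3: no change — lobologonsoz
  rule 4 (unconditioned shift): lobologonsoz → lobolokonsoz
  rule 5 (intervocalic lenition): lobolokonsoz → lovolohonsoz
  ⇒ Kuvik lovolohonsoz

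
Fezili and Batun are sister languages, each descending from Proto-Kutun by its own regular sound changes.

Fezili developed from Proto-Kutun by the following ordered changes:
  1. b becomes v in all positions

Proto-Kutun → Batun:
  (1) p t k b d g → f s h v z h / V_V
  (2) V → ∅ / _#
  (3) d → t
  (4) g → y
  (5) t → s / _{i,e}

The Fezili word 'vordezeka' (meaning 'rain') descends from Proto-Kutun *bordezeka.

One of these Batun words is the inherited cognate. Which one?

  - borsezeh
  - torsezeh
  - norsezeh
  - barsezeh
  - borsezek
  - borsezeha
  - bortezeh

borsezeh

Batun: *bordezeka
  bordezeka → bordezeha   [intervocalic lenition]
  bordezeha → bordezeh   [apocope]
  bordezeh → bortezeh   [unconditioned shift]
  bortezeh (rule 4 does not apply)
  bortezeh → borsezeh   [palatalisation]
  giving Batun borsezeh.
Among the options, 'borsezeh' alone shows every Batun change applied in order.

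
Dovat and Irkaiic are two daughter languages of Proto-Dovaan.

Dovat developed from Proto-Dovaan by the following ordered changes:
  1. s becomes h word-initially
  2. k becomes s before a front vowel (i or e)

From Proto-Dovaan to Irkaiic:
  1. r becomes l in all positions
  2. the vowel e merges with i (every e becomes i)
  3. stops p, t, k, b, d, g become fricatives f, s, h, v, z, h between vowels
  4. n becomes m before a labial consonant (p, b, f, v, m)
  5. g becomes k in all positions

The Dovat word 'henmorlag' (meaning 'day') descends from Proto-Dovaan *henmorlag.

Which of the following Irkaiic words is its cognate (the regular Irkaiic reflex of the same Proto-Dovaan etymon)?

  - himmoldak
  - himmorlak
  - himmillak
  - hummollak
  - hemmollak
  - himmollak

himmollak

Irkaiic: *henmorlag
  henmorlag → henmollag   [unconditioned shift]
  henmollag → hinmollag   [vowel merger]
  hinmollag (rule 3 does not apply)
  hinmollag → himmollag   [nasal place assimilation]
  himmollag → himmollak   [unconditioned shift]
  giving Irkaiic himmollak.
Only 'himmollak' matches the regular Irkaiic development of *henmorlag.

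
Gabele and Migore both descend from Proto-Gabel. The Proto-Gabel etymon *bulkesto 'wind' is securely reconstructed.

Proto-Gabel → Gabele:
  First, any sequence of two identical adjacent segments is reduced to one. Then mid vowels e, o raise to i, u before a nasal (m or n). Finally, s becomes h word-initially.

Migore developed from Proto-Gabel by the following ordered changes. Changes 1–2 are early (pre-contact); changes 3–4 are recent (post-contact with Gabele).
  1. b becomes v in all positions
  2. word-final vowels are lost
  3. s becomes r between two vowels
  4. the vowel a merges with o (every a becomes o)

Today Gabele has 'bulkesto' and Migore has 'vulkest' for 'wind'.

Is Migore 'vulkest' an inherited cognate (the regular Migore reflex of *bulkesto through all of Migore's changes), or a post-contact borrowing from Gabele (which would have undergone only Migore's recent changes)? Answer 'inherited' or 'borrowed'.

inherited

If inherited, *bulkesto would pass through all of Migore's changes:
Migore: *bulkesto
  bulkesto → vulkesto   [unconditioned shift]
  vulkesto → vulkest   [apocope]
  vulkest (rule 3 does not apply)
  vulkest (rule 4 does not apply)
  giving Migore vulkest.
If borrowed from Gabele 'bulkesto' after the early changes, it would undergo only the recent ones:
  rule 3 (rhotacism): no change (bulkesto)
  rule 4 (vowel merger): no change (bulkesto)
  ⇒ as a loan: bulkesto
Migore 'vulkest' matches the inherited outcome exactly, so it is an inherited cognate, not a loan.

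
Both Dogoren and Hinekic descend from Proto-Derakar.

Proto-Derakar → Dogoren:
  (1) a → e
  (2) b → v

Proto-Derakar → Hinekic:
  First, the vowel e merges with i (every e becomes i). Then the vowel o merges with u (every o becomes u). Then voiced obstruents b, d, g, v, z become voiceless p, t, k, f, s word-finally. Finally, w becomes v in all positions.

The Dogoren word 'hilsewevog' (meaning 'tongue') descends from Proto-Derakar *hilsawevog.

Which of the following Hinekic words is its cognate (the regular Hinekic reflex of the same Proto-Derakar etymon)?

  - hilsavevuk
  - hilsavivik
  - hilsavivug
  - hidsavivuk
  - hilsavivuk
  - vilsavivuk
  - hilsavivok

Hinekic: *hilsawevog > hilsawivog > hilsawivug > hilsawivuk > hilsavivuk  (by vowel merger, vowel merger, final devoicing, unconditioned shift)
Only 'hilsavivuk' matches the regular Hinekic development of *hilsawevog.

hilsavivuk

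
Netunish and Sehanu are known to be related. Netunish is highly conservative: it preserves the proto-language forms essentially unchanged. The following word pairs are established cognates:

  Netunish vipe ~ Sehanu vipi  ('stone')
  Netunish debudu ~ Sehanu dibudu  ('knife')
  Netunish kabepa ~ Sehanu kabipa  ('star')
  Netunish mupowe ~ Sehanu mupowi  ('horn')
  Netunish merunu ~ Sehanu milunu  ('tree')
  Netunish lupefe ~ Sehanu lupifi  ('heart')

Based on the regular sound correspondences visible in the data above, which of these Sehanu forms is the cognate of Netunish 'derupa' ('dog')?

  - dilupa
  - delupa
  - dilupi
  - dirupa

merunu ~ milunu — Netunish e corresponds to Sehanu i after a consonant, before r.
merunu ~ milunu — Netunish r corresponds to Sehanu l between vowels (before a back vowel).
Applying these to Netunish 'derupa':
  derupa → dirupa   (e→i after a consonant, before r)
  dirupa → dilupa   (r→l between vowels (before a back vowel))
So the Sehanu cognate is 'dilupa'.

dilupa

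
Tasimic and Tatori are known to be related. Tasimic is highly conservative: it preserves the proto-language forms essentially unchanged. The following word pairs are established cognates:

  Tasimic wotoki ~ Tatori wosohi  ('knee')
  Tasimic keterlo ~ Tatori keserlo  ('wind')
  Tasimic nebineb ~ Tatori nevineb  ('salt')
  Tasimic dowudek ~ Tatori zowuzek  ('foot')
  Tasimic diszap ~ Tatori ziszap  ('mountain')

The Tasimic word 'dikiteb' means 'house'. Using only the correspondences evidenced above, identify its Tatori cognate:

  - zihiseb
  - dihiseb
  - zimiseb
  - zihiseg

diszap ~ ziszap — Tasimic d corresponds to Tatori z word-initially before a front vowel.
wotoki ~ wosohi — Tasimic k corresponds to Tatori h between vowels (before a front vowel).
keterlo ~ keserlo — Tasimic t corresponds to Tatori s between vowels (before a front vowel).
Applying these to Tasimic 'dikiteb':
  dikiteb → zikiteb   (d→z word-initially before a front vowel)
  zikiteb → zihiteb   (k→h between vowels (before a front vowel))
  zihiteb → zihiseb   (t→s between vowels (before a front vowel))
So the Tatori cognate is 'zihiseb'.

zihiseb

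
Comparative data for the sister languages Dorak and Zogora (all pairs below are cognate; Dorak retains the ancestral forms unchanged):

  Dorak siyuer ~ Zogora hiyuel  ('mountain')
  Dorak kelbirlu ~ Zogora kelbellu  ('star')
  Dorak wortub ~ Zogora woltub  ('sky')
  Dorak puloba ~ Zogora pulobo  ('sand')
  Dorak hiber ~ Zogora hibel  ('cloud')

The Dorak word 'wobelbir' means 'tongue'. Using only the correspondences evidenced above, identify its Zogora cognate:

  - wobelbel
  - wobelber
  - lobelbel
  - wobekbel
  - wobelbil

kelbirlu ~ kelbellu — Dorak i corresponds to Zogora e after a consonant, before r.
siyuer ~ hiyuel, hiber ~ hibel — Dorak r corresponds to Zogora l word-finally.
Applying these to Dorak 'wobelbir':
  wobelbir → wobelber   (i→e after a consonant, before r)
  wobelber → wobelbel   (r→l word-finally)
So the Zogora cognate is 'wobelbel'.

wobelbel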